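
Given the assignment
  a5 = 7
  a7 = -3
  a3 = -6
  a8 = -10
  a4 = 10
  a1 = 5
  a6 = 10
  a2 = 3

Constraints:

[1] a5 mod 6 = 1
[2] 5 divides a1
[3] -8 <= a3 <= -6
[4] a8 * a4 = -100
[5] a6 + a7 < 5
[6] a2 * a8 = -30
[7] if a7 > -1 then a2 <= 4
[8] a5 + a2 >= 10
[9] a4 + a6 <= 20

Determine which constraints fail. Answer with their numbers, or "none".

[1] 7 mod 6 = 1 — holds.
[2] 5 / 5 = 1, so 5 divides 5 — holds.
[3] a3 = -6 lies in [-8, -6] — holds.
[4] a8 * a4 = -10 * 10 = -100 — holds.
[5] a6 + a7 = 10 + (-3) = 7; 7 ≥ 5, bound 5 not met — does not hold.
[6] a2 * a8 = 3 * (-10) = -30 — holds.
[7] a7 = -3, not > -1; antecedent false, conditional vacuously true — holds.
[8] a5 + a2 = 7 + 3 = 10; 10 ≥ 10 — holds.
[9] a4 + a6 = 10 + 10 = 20; 20 ≤ 20 — holds.

The assignment fails constraint 5.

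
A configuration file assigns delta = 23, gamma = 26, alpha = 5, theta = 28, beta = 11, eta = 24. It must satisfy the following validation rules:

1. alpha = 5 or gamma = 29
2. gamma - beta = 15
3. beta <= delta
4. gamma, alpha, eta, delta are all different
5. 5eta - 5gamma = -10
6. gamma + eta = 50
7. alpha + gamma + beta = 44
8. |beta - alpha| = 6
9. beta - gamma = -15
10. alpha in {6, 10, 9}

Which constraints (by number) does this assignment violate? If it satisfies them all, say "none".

Violated: 7 and 10.

1. alpha = 5 = 5 (first disjunct)  true
2. gamma - beta = 26 - 11 = 15  true
3. beta = 11, delta = 23; 11 ≤ 23  true
4. values 26, 5, 24, 23 are pairwise distinct  true
5. 5eta - 5gamma = 5(24) - 5(26) = -10  true
6. gamma + eta = 26 + 24 = 50  true
7. alpha + gamma + beta = 5 + 26 + 11 = 42, not 44  false
8. |11 - 5| = 6  true
9. beta - gamma = 11 - 26 = -15  true
10. alpha = 5 is not in {6, 10, 9}  false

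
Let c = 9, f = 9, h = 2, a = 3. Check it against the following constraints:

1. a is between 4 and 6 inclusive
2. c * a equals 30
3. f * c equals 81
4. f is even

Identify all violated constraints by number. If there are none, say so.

1. a = 3 is outside [4, 6] — violated.
2. c * a = 9 * 3 = 27, not 30 — violated.
3. f * c = 9 * 9 = 81 — OK.
4. f = 9 is odd — violated.

No — constraints 1, 2, 4 are not satisfied.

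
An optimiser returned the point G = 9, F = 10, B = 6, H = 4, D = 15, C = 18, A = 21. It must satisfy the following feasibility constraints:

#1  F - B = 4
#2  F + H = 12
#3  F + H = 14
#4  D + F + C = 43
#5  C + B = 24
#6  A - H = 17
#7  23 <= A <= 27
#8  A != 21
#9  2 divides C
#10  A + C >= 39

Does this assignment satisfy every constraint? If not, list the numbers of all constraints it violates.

#1 F - B = 10 - 6 = 4 — OK.
#2 F + H = 10 + 4 = 14, not 12 — violated.
#3 F + H = 10 + 4 = 14 — OK.
#4 D + F + C = 15 + 10 + 18 = 43 — OK.
#5 C + B = 18 + 6 = 24 — OK.
#6 A - H = 21 - 4 = 17 — OK.
#7 A = 21 is outside [23, 27] — violated.
#8 A = 21, but 21 is required to differ — violated.
#9 18 / 2 = 9, so 2 divides 18 — OK.
#10 A + C = 21 + 18 = 39; 39 ≥ 39 — OK.

Violated: 2, 7, 8.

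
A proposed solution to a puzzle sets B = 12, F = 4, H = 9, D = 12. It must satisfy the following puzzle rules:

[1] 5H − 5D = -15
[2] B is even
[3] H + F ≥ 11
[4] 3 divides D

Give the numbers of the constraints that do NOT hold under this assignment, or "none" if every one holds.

[1] 5H − 5D = 5(9) − 5(12) = -15 — satisfied.
[2] B = 12 is even — satisfied.
[3] H + F = 9 + 4 = 13; 13 ≥ 11 — satisfied.
[4] 12 / 3 = 4, so 3 divides 12 — satisfied.

No violations.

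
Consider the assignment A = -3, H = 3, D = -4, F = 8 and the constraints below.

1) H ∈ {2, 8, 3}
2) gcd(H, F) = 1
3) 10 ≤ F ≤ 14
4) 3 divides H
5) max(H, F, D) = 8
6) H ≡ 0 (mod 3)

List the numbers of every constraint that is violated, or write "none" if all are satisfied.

1) H = 3 is in {2, 8, 3} — OK.
2) gcd(3, 8) = 1 — OK.
3) F = 8 is outside [10, 14] — violated.
4) 3 / 3 = 1, so 3 divides 3 — OK.
5) max(3, 8, -4) = 8 — OK.
6) 3 mod 3 = 0 — OK.

The assignment fails constraint 3.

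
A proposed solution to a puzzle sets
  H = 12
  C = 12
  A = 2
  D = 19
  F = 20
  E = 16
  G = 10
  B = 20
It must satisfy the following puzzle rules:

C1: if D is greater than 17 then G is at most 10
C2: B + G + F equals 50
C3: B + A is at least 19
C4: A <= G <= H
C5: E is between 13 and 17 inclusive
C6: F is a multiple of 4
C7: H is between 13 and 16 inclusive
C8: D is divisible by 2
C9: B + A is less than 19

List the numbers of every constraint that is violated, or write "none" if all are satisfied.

C1: D = 19 > 17, so we need G ≤ 10; G = 10 ≤ 10  OK
C2: B + G + F = 20 + 10 + 20 = 50  OK
C3: B + A = 20 + 2 = 22; 22 ≥ 19  OK
C4: values 2 <= 10 <= 12  OK
C5: E = 16 lies in [13, 17]  OK
C6: 20 / 4 = 5, so 4 divides 20  OK
C7: H = 12 is outside [13, 16]  FAIL
C8: 19 = 2*9 + 1, so 2 does not divide 19  FAIL
C9: B + A = 20 + 2 = 22; 22 ≥ 19, bound 19 not met  FAIL

No — constraints 7, 8, and 9 are not satisfied.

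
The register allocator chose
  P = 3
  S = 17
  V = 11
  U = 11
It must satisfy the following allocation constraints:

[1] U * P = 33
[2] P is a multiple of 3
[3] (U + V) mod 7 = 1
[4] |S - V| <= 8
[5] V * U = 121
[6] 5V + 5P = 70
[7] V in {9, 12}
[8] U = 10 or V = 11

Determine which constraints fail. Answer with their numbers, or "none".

[1] U * P = 11 * 3 = 33 — holds.
[2] 3 / 3 = 1, so 3 divides 3 — holds.
[3] U + V = 22; 22 mod 7 = 1 — holds.
[4] |17 - 11| = 6; 6 ≤ 8 — holds.
[5] V * U = 11 * 11 = 121 — holds.
[6] 5V + 5P = 5(11) + 5(3) = 70 — holds.
[7] V = 11 is not in {9, 12} — fails.
[8] U = 11 ≠ 10, but V = 11 = 11 (second disjunct) — holds.

Violated: 7.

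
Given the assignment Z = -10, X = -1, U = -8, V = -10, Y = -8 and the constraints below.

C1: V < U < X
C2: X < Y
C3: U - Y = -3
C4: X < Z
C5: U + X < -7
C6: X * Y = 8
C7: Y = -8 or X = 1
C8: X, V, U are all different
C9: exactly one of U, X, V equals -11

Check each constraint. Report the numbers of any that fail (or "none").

No — constraints 2, 3, 4, and 9 are not satisfied.

C1: values -10 < -8 < -1  holds
C2: X = -1, Y = -8; -1 ≥ -8 (want <)  fails
C3: U - Y = -8 - (-8) = 0, not -3  fails
C4: X = -1, Z = -10; -1 ≥ -10 (want <)  fails
C5: U + X = -8 + (-1) = -9; -9 < -7  holds
C6: X * Y = -1 * (-8) = 8  holds
C7: Y = -8 = -8 (first disjunct)  holds
C8: values -1, -10, -8 are pairwise distinct  holds
C9: U=-8, X=-1, V=-10; 0 of them equal -11, not exactly one  fails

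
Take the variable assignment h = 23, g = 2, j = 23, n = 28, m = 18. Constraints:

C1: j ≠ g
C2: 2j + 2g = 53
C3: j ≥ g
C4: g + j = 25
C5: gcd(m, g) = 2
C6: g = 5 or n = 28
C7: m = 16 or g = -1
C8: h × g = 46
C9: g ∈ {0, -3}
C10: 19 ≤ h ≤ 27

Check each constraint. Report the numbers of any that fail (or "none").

Violated: 2, 7, 9.

C1: j = 23, g = 2; distinct — satisfied.
C2: 2j + 2g = 2(23) + 2(2) = 50, not 53 — violated.
C3: j = 23, g = 2; 23 ≥ 2 — satisfied.
C4: g + j = 2 + 23 = 25 — satisfied.
C5: gcd(18, 2) = 2 — satisfied.
C6: g = 2 ≠ 5, but n = 28 = 28 (second disjunct) — satisfied.
C7: m = 18 ≠ 16 and g = 2 ≠ -1; both disjuncts false — violated.
C8: h × g = 23 × 2 = 46 — satisfied.
C9: g = 2 is not in {0, -3} — violated.
C10: h = 23 lies in [19, 27] — satisfied.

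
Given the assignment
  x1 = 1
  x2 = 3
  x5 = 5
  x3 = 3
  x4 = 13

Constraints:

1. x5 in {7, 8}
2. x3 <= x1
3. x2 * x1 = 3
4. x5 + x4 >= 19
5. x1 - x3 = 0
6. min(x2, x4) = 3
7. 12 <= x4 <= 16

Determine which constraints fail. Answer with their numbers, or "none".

Constraints 1, 2, 4, 5 do not hold.

1. x5 = 5 is not in {7, 8} — does not hold.
2. x3 = 3, x1 = 1; 3 > 1 (want ≤) — does not hold.
3. x2 * x1 = 3 * 1 = 3 — holds.
4. x5 + x4 = 5 + 13 = 18; 18 < 19, bound 19 not met — does not hold.
5. x1 - x3 = 1 - 3 = -2, not 0 — does not hold.
6. min(3, 13) = 3 — holds.
7. x4 = 13 lies in [12, 16] — holds.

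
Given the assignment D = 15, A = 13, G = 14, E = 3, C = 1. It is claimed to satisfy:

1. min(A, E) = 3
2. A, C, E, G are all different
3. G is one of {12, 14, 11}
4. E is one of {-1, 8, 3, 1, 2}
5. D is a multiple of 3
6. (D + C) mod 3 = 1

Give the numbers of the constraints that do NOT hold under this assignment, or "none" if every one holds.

Yes — all constraints hold.

1. min(13, 3) = 3 — satisfied.
2. values 13, 1, 3, 14 are pairwise distinct — satisfied.
3. G = 14 is in {12, 14, 11} — satisfied.
4. E = 3 is in {-1, 8, 3, 1, 2} — satisfied.
5. 15 / 3 = 5, so 3 divides 15 — satisfied.
6. D + C = 16; 16 mod 3 = 1 — satisfied.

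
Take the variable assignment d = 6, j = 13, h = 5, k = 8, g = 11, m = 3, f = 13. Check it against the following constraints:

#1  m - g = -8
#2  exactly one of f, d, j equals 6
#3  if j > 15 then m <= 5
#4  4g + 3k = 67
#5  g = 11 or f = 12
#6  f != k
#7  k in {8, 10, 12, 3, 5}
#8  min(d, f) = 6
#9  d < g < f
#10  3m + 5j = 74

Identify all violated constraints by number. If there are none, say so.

#1 m - g = 3 - 11 = -8  ✓
#2 f=13, d=6, j=13; 1 of them equals 6  ✓
#3 j = 13, not > 15; antecedent false, conditional vacuously true  ✓
#4 4g + 3k = 4(11) + 3(8) = 68, not 67  ✗
#5 g = 11 = 11 (first disjunct)  ✓
#6 f = 13, k = 8; distinct  ✓
#7 k = 8 is in {8, 10, 12, 3, 5}  ✓
#8 min(6, 13) = 6  ✓
#9 values 6 < 11 < 13  ✓
#10 3m + 5j = 3(3) + 5(13) = 74  ✓

The assignment fails constraint 4.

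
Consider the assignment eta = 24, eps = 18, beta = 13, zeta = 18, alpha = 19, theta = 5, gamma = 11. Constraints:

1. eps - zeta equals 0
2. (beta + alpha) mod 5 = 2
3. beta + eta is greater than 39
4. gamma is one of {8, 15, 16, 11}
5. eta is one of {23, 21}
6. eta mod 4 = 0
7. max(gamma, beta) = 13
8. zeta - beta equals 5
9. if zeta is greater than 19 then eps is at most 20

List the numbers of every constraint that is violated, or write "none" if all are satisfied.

1. eps - zeta = 18 - 18 = 0 — OK.
2. beta + alpha = 32; 32 mod 5 = 2 — OK.
3. beta + eta = 13 + 24 = 37; 37 ≤ 39, bound 39 not met — violated.
4. gamma = 11 is in {8, 15, 16, 11} — OK.
5. eta = 24 is not in {23, 21} — violated.
6. 24 mod 4 = 0 — OK.
7. max(11, 13) = 13 — OK.
8. zeta - beta = 18 - 13 = 5 — OK.
9. zeta = 18, not > 19; antecedent false, conditional vacuously true — OK.

Violated: 3 and 5.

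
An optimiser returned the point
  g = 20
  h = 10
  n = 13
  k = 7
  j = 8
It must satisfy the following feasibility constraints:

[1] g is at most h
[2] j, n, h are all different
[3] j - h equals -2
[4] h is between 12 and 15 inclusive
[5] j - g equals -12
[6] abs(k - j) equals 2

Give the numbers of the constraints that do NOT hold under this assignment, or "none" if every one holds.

[1] g = 20, h = 10; 20 > 10 (want ≤)  no
[2] values 8, 13, 10 are pairwise distinct  yes
[3] j - h = 8 - 10 = -2  yes
[4] h = 10 is outside [12, 15]  no
[5] j - g = 8 - 20 = -12  yes
[6] abs(7 - 8) = 1, not 2  no

No — constraints 1, 4, and 6 are not satisfied.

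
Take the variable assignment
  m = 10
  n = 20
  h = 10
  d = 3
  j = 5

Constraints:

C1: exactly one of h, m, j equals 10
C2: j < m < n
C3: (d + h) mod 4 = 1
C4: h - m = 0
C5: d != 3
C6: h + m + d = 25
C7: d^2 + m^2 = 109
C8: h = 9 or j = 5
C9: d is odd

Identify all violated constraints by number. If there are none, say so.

C1: h=10, m=10, j=5; 2 of them equal 10, not exactly one  ✘
C2: values 5 < 10 < 20  ✔
C3: d + h = 13; 13 mod 4 = 1  ✔
C4: h - m = 10 - 10 = 0  ✔
C5: d = 3, but 3 is required to differ  ✘
C6: h + m + d = 10 + 10 + 3 = 23, not 25  ✘
C7: d^2 + m^2 = 3^2 + 10^2 = 9 + 100 = 109  ✔
C8: h = 10 ≠ 9, but j = 5 = 5 (second disjunct)  ✔
C9: d = 3 is odd  ✔

Violated: 1, 5, 6.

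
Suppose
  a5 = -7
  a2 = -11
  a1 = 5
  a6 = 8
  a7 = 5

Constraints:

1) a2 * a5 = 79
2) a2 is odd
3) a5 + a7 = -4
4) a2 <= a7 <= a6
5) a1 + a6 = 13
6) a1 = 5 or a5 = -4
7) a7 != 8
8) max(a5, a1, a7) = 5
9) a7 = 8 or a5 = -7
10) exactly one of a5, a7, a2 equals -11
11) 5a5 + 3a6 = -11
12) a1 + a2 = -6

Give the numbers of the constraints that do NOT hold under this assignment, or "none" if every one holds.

1) a2 * a5 = -11 * (-7) = 77, not 79 — does not hold.
2) a2 = -11 is odd — holds.
3) a5 + a7 = -7 + 5 = -2, not -4 — does not hold.
4) values -11 <= 5 <= 8 — holds.
5) a1 + a6 = 5 + 8 = 13 — holds.
6) a1 = 5 = 5 (first disjunct) — holds.
7) a7 = 5, and 5 ≠ 8 — holds.
8) max(-7, 5, 5) = 5 — holds.
9) a7 = 5 ≠ 8, but a5 = -7 = -7 (second disjunct) — holds.
10) a5=-7, a7=5, a2=-11; 1 of them equals -11 — holds.
11) 5a5 + 3a6 = 5(-7) + 3(8) = -11 — holds.
12) a1 + a2 = 5 + (-11) = -6 — holds.

Constraints 1 and 3 do not hold.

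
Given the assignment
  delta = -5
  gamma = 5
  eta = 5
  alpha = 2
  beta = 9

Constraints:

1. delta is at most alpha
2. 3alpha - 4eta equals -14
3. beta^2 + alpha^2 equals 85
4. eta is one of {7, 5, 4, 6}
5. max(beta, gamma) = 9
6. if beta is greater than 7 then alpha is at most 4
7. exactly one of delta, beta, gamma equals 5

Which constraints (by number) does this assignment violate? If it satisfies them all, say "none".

Yes — all constraints hold.

1. delta = -5, alpha = 2; -5 ≤ 2 — satisfied.
2. 3alpha - 4eta = 3(2) - 4(5) = -14 — satisfied.
3. beta^2 + alpha^2 = 9^2 + 2^2 = 81 + 4 = 85 — satisfied.
4. eta = 5 is in {7, 5, 4, 6} — satisfied.
5. max(9, 5) = 9 — satisfied.
6. beta = 9 > 7, so we need alpha ≤ 4; alpha = 2 ≤ 4 — satisfied.
7. delta=-5, beta=9, gamma=5; 1 of them equals 5 — satisfied.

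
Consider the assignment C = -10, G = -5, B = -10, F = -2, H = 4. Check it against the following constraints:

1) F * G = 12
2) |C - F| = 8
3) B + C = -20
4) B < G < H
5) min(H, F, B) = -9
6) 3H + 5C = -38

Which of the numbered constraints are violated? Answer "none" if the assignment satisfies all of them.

Violated: 1 and 5.

1) F * G = -2 * (-5) = 10, not 12 — violated.
2) |-10 - (-2)| = 8 — satisfied.
3) B + C = -10 + (-10) = -20 — satisfied.
4) values -10 < -5 < 4 — satisfied.
5) min(4, -2, -10) = -10, not -9 — violated.
6) 3H + 5C = 3(4) + 5(-10) = -38 — satisfied.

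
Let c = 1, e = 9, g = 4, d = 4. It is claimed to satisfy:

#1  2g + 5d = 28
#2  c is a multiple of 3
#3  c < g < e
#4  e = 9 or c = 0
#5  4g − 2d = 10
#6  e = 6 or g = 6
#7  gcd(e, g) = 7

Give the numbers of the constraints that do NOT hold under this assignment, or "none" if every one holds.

#1 2g + 5d = 2(4) + 5(4) = 28  holds
#2 1 = 3×0 + 1, so 3 does not divide 1  fails
#3 values 1 < 4 < 9  holds
#4 e = 9 = 9 (first disjunct)  holds
#5 4g − 2d = 4(4) − 2(4) = 8, not 10  fails
#6 e = 9 ≠ 6 and g = 4 ≠ 6; both disjuncts false  fails
#7 gcd(9, 4) = 1, not 7  fails

The assignment fails constraints 2, 5, 6, and 7.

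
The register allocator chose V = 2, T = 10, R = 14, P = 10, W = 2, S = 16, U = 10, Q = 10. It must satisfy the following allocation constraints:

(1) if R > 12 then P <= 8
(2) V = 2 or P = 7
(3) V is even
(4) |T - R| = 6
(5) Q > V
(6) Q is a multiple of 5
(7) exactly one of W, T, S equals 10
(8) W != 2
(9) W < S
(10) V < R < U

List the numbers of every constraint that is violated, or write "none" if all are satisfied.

The assignment fails constraints 1, 4, 8, and 10.

(1) R = 14 > 12, so we need P ≤ 8; but P = 10 > 8 — does not hold.
(2) V = 2 = 2 (first disjunct) — holds.
(3) V = 2 is even — holds.
(4) |10 - 14| = 4, not 6 — does not hold.
(5) Q = 10, V = 2; 10 > 2 — holds.
(6) 10 / 5 = 2, so 5 divides 10 — holds.
(7) W=2, T=10, S=16; 1 of them equals 10 — holds.
(8) W = 2, but 2 is required to differ — does not hold.
(9) W = 2, S = 16; 2 < 16 — holds.
(10) values 2, 14, 10; R = 14 is not < U = 10 — does not hold.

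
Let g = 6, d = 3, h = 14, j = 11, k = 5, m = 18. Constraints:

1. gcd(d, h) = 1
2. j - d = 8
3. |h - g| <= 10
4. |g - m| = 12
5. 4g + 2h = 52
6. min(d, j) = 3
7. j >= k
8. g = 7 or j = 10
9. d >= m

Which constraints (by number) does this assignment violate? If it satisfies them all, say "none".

1. gcd(3, 14) = 1 — satisfied.
2. j - d = 11 - 3 = 8 — satisfied.
3. |14 - 6| = 8; 8 ≤ 10 — satisfied.
4. |6 - 18| = 12 — satisfied.
5. 4g + 2h = 4(6) + 2(14) = 52 — satisfied.
6. min(3, 11) = 3 — satisfied.
7. j = 11, k = 5; 11 ≥ 5 — satisfied.
8. g = 6 ≠ 7 and j = 11 ≠ 10; both disjuncts false — violated.
9. d = 3, m = 18; 3 < 18 (want ≥) — violated.

Constraints 8, 9 do not hold.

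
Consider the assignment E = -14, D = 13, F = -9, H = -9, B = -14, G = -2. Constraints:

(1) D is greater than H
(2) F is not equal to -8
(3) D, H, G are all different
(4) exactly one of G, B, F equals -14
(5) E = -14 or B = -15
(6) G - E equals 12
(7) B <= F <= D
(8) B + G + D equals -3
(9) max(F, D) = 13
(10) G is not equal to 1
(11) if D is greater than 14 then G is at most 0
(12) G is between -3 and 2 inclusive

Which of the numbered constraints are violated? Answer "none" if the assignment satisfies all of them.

No violations.

(1) D = 13, H = -9; 13 > -9 — OK.
(2) F = -9, and -9 ≠ -8 — OK.
(3) values 13, -9, -2 are pairwise distinct — OK.
(4) G=-2, B=-14, F=-9; 1 of them equals -14 — OK.
(5) E = -14 = -14 (first disjunct) — OK.
(6) G - E = -2 - (-14) = 12 — OK.
(7) values -14 <= -9 <= 13 — OK.
(8) B + G + D = -14 + (-2) + 13 = -3 — OK.
(9) max(-9, 13) = 13 — OK.
(10) G = -2, and -2 ≠ 1 — OK.
(11) D = 13, not > 14; antecedent false, conditional vacuously true — OK.
(12) G = -2 lies in [-3, 2] — OK.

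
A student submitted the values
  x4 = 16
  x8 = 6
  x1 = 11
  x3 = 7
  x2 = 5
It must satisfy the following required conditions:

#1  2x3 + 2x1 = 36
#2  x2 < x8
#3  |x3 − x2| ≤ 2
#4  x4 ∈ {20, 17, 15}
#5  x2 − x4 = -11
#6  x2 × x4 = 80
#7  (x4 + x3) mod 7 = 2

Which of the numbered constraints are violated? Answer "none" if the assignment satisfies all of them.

No — constraint 4 is not satisfied.

#1 2x3 + 2x1 = 2(7) + 2(11) = 36  ✔
#2 x2 = 5, x8 = 6; 5 < 6  ✔
#3 |7 − 5| = 2; 2 ≤ 2  ✔
#4 x4 = 16 is not in {20, 17, 15}  ✘
#5 x2 − x4 = 5 − 16 = -11  ✔
#6 x2 × x4 = 5 × 16 = 80  ✔
#7 x4 + x3 = 23; 23 mod 7 = 2  ✔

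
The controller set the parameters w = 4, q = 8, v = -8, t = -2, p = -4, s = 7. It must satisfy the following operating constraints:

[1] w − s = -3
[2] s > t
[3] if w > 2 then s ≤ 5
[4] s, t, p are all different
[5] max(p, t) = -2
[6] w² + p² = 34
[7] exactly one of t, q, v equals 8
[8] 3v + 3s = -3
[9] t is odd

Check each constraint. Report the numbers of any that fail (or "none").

[1] w − s = 4 − 7 = -3  yes
[2] s = 7, t = -2; 7 > -2  yes
[3] w = 4 > 2, so we need s ≤ 5; but s = 7 > 5  no
[4] values 7, -2, -4 are pairwise distinct  yes
[5] max(-4, -2) = -2  yes
[6] w² + p² = 4² + (-4)² = 16 + 16 = 32, not 34  no
[7] t=-2, q=8, v=-8; 1 of them equals 8  yes
[8] 3v + 3s = 3(-8) + 3(7) = -3  yes
[9] t = -2 is even  no

The assignment fails constraints 3, 6, 9.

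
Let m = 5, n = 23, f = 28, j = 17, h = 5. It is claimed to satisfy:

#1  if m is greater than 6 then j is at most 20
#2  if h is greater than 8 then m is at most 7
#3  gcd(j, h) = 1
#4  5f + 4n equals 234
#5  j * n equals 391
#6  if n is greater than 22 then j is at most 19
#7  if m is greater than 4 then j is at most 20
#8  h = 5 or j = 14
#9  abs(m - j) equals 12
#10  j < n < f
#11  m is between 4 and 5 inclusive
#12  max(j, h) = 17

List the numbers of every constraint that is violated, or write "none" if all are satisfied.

The assignment fails constraint 4.

#1 m = 5, not > 6; antecedent false, conditional vacuously true — holds.
#2 h = 5, not > 8; antecedent false, conditional vacuously true — holds.
#3 gcd(17, 5) = 1 — holds.
#4 5f + 4n = 5(28) + 4(23) = 232, not 234 — does not hold.
#5 j * n = 17 * 23 = 391 — holds.
#6 n = 23 > 22, so we need j ≤ 19; j = 17 ≤ 19 — holds.
#7 m = 5 > 4, so we need j ≤ 20; j = 17 ≤ 20 — holds.
#8 h = 5 = 5 (first disjunct) — holds.
#9 abs(5 - 17) = 12 — holds.
#10 values 17 < 23 < 28 — holds.
#11 m = 5 lies in [4, 5] — holds.
#12 max(17, 5) = 17 — holds.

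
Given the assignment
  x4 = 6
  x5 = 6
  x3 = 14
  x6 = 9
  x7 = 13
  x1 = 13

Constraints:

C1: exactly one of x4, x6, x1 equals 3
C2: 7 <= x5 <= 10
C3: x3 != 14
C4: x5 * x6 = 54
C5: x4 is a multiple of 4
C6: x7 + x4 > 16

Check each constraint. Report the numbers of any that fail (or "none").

Constraints 1, 2, 3, 5 are violated.

C1: x4=6, x6=9, x1=13; 0 of them equal 3, not exactly one — does not hold.
C2: x5 = 6 is outside [7, 10] — does not hold.
C3: x3 = 14, but 14 is required to differ — does not hold.
C4: x5 * x6 = 6 * 9 = 54 — holds.
C5: 6 = 4*1 + 2, so 4 does not divide 6 — does not hold.
C6: x7 + x4 = 13 + 6 = 19; 19 > 16 — holds.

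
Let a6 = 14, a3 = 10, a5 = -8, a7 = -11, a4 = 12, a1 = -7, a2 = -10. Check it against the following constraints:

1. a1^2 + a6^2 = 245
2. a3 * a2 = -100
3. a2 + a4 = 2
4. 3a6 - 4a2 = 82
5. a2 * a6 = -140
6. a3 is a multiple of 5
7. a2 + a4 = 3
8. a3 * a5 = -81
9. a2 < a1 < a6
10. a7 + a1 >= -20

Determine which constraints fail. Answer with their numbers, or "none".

1. a1^2 + a6^2 = (-7)^2 + 14^2 = 49 + 196 = 245  yes
2. a3 * a2 = 10 * (-10) = -100  yes
3. a2 + a4 = -10 + 12 = 2  yes
4. 3a6 - 4a2 = 3(14) - 4(-10) = 82  yes
5. a2 * a6 = -10 * 14 = -140  yes
6. 10 / 5 = 2, so 5 divides 10  yes
7. a2 + a4 = -10 + 12 = 2, not 3  no
8. a3 * a5 = 10 * (-8) = -80, not -81  no
9. values -10 < -7 < 14  yes
10. a7 + a1 = -11 + (-7) = -18; -18 ≥ -20  yes

Constraints 7 and 8 are violated.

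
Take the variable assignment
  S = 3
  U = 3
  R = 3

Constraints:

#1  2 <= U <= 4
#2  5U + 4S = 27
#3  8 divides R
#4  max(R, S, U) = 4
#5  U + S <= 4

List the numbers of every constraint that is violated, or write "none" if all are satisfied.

Violated: 3, 4, and 5.

#1 U = 3 lies in [2, 4] — satisfied.
#2 5U + 4S = 5(3) + 4(3) = 27 — satisfied.
#3 3 = 8*0 + 3, so 8 does not divide 3 — violated.
#4 max(3, 3, 3) = 3, not 4 — violated.
#5 U + S = 3 + 3 = 6; 6 > 4, bound 4 not met — violated.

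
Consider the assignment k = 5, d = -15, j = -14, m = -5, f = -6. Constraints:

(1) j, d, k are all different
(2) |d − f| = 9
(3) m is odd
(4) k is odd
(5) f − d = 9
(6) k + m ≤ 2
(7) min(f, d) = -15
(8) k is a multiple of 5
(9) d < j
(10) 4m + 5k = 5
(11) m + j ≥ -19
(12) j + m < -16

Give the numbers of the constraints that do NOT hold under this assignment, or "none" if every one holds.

(1) values -14, -15, 5 are pairwise distinct — satisfied.
(2) |-15 − (-6)| = 9 — satisfied.
(3) m = -5 is odd — satisfied.
(4) k = 5 is odd — satisfied.
(5) f − d = -6 − (-15) = 9 — satisfied.
(6) k + m = 5 + (-5) = 0; 0 ≤ 2 — satisfied.
(7) min(-6, -15) = -15 — satisfied.
(8) 5 / 5 = 1, so 5 divides 5 — satisfied.
(9) d = -15, j = -14; -15 < -14 — satisfied.
(10) 4m + 5k = 4(-5) + 5(5) = 5 — satisfied.
(11) m + j = -5 + (-14) = -19; -19 ≥ -19 — satisfied.
(12) j + m = -14 + (-5) = -19; -19 < -16 — satisfied.

All constraints are satisfied.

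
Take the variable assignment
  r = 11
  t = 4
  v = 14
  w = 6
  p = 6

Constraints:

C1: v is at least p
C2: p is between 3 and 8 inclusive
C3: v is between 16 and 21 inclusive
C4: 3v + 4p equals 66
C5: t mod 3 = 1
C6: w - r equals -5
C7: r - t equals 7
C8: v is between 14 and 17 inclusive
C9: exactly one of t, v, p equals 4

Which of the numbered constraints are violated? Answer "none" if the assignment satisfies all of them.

C1: v = 14, p = 6; 14 ≥ 6  ✔
C2: p = 6 lies in [3, 8]  ✔
C3: v = 14 is outside [16, 21]  ✘
C4: 3v + 4p = 3(14) + 4(6) = 66  ✔
C5: 4 mod 3 = 1  ✔
C6: w - r = 6 - 11 = -5  ✔
C7: r - t = 11 - 4 = 7  ✔
C8: v = 14 lies in [14, 17]  ✔
C9: t=4, v=14, p=6; 1 of them equals 4  ✔

The assignment fails constraint 3.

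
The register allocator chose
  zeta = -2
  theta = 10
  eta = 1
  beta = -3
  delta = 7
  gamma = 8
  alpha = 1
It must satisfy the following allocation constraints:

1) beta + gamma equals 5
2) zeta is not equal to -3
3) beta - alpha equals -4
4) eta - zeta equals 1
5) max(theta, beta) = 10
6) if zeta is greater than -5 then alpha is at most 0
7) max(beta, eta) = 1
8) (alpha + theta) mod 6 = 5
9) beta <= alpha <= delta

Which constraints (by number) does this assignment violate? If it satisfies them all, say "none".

1) beta + gamma = -3 + 8 = 5 — holds.
2) zeta = -2, and -2 ≠ -3 — holds.
3) beta - alpha = -3 - 1 = -4 — holds.
4) eta - zeta = 1 - (-2) = 3, not 1 — fails.
5) max(10, -3) = 10 — holds.
6) zeta = -2 > -5, so we need alpha ≤ 0; but alpha = 1 > 0 — fails.
7) max(-3, 1) = 1 — holds.
8) alpha + theta = 11; 11 mod 6 = 5 — holds.
9) values -3 <= 1 <= 7 — holds.

Constraints 4 and 6 are violated.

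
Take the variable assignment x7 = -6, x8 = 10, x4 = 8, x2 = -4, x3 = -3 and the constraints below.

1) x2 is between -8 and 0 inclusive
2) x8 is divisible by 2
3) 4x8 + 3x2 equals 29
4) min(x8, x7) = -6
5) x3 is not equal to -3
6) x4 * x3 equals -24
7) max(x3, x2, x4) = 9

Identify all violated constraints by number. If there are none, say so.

1) x2 = -4 lies in [-8, 0]  OK
2) 10 / 2 = 5, so 2 divides 10  OK
3) 4x8 + 3x2 = 4(10) + 3(-4) = 28, not 29  FAIL
4) min(10, -6) = -6  OK
5) x3 = -3, but -3 is required to differ  FAIL
6) x4 * x3 = 8 * (-3) = -24  OK
7) max(-3, -4, 8) = 8, not 9  FAIL

Violated: 3, 5, and 7.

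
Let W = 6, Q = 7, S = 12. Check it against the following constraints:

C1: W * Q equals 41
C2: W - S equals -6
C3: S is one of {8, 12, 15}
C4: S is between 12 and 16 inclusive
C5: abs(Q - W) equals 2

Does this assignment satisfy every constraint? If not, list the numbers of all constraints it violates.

No — constraints 1 and 5 are not satisfied.

C1: W * Q = 6 * 7 = 42, not 41 — does not hold.
C2: W - S = 6 - 12 = -6 — holds.
C3: S = 12 is in {8, 12, 15} — holds.
C4: S = 12 lies in [12, 16] — holds.
C5: abs(7 - 6) = 1, not 2 — does not hold.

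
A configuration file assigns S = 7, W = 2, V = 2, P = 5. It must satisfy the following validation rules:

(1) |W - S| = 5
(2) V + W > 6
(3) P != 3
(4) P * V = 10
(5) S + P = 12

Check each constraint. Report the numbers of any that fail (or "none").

The assignment fails constraint 2.

(1) |2 - 7| = 5  ✔
(2) V + W = 2 + 2 = 4; 4 ≤ 6, bound 6 not met  ✘
(3) P = 5, and 5 ≠ 3  ✔
(4) P * V = 5 * 2 = 10  ✔
(5) S + P = 7 + 5 = 12  ✔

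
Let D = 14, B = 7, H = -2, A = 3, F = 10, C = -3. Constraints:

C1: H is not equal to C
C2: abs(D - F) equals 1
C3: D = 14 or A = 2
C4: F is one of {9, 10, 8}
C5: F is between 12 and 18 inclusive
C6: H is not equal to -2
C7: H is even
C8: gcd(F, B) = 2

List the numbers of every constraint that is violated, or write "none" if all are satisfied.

No — constraints 2, 5, 6, 8 are not satisfied.

C1: H = -2, C = -3; distinct — OK.
C2: abs(14 - 10) = 4, not 1 — violated.
C3: D = 14 = 14 (first disjunct) — OK.
C4: F = 10 is in {9, 10, 8} — OK.
C5: F = 10 is outside [12, 18] — violated.
C6: H = -2, but -2 is required to differ — violated.
C7: H = -2 is even — OK.
C8: gcd(10, 7) = 1, not 2 — violated.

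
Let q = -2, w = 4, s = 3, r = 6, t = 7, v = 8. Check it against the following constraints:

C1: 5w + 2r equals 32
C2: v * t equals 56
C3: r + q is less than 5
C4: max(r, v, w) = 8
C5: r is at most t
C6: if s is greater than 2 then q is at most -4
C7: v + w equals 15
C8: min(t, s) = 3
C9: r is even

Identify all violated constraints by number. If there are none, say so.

No — constraints 6 and 7 are not satisfied.

C1: 5w + 2r = 5(4) + 2(6) = 32 — holds.
C2: v * t = 8 * 7 = 56 — holds.
C3: r + q = 6 + (-2) = 4; 4 < 5 — holds.
C4: max(6, 8, 4) = 8 — holds.
C5: r = 6, t = 7; 6 ≤ 7 — holds.
C6: s = 3 > 2, so we need q ≤ -4; but q = -2 > -4 — fails.
C7: v + w = 8 + 4 = 12, not 15 — fails.
C8: min(7, 3) = 3 — holds.
C9: r = 6 is even — holds.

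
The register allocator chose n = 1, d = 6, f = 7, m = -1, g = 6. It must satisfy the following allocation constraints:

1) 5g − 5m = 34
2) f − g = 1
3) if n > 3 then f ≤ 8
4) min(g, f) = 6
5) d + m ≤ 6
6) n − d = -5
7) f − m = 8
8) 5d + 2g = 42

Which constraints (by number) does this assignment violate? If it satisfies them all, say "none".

1) 5g − 5m = 5(6) − 5(-1) = 35, not 34 — violated.
2) f − g = 7 − 6 = 1 — OK.
3) n = 1, not > 3; antecedent false, conditional vacuously true — OK.
4) min(6, 7) = 6 — OK.
5) d + m = 6 + (-1) = 5; 5 ≤ 6 — OK.
6) n − d = 1 − 6 = -5 — OK.
7) f − m = 7 − (-1) = 8 — OK.
8) 5d + 2g = 5(6) + 2(6) = 42 — OK.

Constraint 1 is violated.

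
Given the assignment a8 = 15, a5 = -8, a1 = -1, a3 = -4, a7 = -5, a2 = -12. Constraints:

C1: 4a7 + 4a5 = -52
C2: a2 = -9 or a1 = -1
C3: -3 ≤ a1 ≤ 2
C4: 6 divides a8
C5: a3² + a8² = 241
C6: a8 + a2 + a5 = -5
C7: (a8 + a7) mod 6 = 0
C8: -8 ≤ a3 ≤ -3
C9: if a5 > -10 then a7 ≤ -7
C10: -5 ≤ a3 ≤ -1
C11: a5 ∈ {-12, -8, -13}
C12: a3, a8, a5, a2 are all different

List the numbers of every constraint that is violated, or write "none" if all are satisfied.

C1: 4a7 + 4a5 = 4(-5) + 4(-8) = -52 — holds.
C2: a2 = -12 ≠ -9, but a1 = -1 = -1 (second disjunct) — holds.
C3: a1 = -1 lies in [-3, 2] — holds.
C4: 15 = 6×2 + 3, so 6 does not divide 15 — does not hold.
C5: a3² + a8² = (-4)² + 15² = 16 + 225 = 241 — holds.
C6: a8 + a2 + a5 = 15 + (-12) + (-8) = -5 — holds.
C7: a8 + a7 = 10; 10 mod 6 = 4, not 0 — does not hold.
C8: a3 = -4 lies in [-8, -3] — holds.
C9: a5 = -8 > -10, so we need a7 ≤ -7; but a7 = -5 > -7 — does not hold.
C10: a3 = -4 lies in [-5, -1] — holds.
C11: a5 = -8 is in {-12, -8, -13} — holds.
C12: values -4, 15, -8, -12 are pairwise distinct — holds.

No — constraints 4, 7, 9 are not satisfied.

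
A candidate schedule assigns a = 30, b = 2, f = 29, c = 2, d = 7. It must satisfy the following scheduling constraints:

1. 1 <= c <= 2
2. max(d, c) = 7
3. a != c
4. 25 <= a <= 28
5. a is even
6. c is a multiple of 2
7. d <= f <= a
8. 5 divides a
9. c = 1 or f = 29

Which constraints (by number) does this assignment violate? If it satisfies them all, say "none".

1. c = 2 lies in [1, 2] — satisfied.
2. max(7, 2) = 7 — satisfied.
3. a = 30, c = 2; distinct — satisfied.
4. a = 30 is outside [25, 28] — violated.
5. a = 30 is even — satisfied.
6. 2 / 2 = 1, so 2 divides 2 — satisfied.
7. values 7 <= 29 <= 30 — satisfied.
8. 30 / 5 = 6, so 5 divides 30 — satisfied.
9. c = 2 ≠ 1, but f = 29 = 29 (second disjunct) — satisfied.

Constraint 4 does not hold.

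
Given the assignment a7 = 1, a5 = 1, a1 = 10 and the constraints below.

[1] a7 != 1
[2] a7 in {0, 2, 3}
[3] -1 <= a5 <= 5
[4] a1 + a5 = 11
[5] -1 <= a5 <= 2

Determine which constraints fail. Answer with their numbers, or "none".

[1] a7 = 1, but 1 is required to differ  ✘
[2] a7 = 1 is not in {0, 2, 3}  ✘
[3] a5 = 1 lies in [-1, 5]  ✔
[4] a1 + a5 = 10 + 1 = 11  ✔
[5] a5 = 1 lies in [-1, 2]  ✔

No — constraints 1, 2 are not satisfied.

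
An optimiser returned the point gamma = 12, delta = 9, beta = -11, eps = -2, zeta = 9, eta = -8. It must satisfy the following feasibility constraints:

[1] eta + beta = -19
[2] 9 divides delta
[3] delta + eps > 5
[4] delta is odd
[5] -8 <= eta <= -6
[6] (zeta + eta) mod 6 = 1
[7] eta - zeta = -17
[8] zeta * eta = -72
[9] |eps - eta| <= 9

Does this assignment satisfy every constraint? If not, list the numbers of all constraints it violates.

[1] eta + beta = -8 + (-11) = -19  OK
[2] 9 / 9 = 1, so 9 divides 9  OK
[3] delta + eps = 9 + (-2) = 7; 7 > 5  OK
[4] delta = 9 is odd  OK
[5] eta = -8 lies in [-8, -6]  OK
[6] zeta + eta = 1; 1 mod 6 = 1  OK
[7] eta - zeta = -8 - 9 = -17  OK
[8] zeta * eta = 9 * (-8) = -72  OK
[9] |-2 - (-8)| = 6; 6 ≤ 9  OK

Yes — all constraints hold.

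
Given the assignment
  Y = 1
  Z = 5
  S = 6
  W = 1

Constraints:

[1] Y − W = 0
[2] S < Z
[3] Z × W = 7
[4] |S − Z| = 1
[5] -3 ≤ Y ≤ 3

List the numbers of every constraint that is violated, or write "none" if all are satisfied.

[1] Y − W = 1 − 1 = 0 — OK.
[2] S = 6, Z = 5; 6 ≥ 5 (want <) — violated.
[3] Z × W = 5 × 1 = 5, not 7 — violated.
[4] |6 − 5| = 1 — OK.
[5] Y = 1 lies in [-3, 3] — OK.

The assignment fails constraints 2, 3.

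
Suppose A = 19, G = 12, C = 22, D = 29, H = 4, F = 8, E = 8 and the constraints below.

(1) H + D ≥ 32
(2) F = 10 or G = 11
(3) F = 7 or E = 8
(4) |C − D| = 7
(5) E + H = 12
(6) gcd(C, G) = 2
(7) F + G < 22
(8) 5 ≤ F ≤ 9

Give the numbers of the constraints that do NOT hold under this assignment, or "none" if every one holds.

Constraint 2 is violated.

(1) H + D = 4 + 29 = 33; 33 ≥ 32 — OK.
(2) F = 8 ≠ 10 and G = 12 ≠ 11; both disjuncts false — violated.
(3) F = 8 ≠ 7, but E = 8 = 8 (second disjunct) — OK.
(4) |22 − 29| = 7 — OK.
(5) E + H = 8 + 4 = 12 — OK.
(6) gcd(22, 12) = 2 — OK.
(7) F + G = 8 + 12 = 20; 20 < 22 — OK.
(8) F = 8 lies in [5, 9] — OK.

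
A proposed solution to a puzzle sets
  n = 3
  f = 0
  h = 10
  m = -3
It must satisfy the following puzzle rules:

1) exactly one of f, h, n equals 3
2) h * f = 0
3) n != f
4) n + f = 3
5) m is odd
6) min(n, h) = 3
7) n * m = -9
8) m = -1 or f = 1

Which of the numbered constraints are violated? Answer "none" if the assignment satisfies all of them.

1) f=0, h=10, n=3; 1 of them equals 3  yes
2) h * f = 10 * 0 = 0  yes
3) n = 3, f = 0; distinct  yes
4) n + f = 3 + 0 = 3  yes
5) m = -3 is odd  yes
6) min(3, 10) = 3  yes
7) n * m = 3 * (-3) = -9  yes
8) m = -3 ≠ -1 and f = 0 ≠ 1; both disjuncts false  no

Constraint 8 is violated.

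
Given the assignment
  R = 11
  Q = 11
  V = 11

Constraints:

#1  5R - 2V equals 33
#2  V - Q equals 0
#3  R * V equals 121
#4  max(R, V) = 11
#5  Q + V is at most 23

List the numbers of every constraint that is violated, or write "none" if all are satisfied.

#1 5R - 2V = 5(11) - 2(11) = 33  ✓
#2 V - Q = 11 - 11 = 0  ✓
#3 R * V = 11 * 11 = 121  ✓
#4 max(11, 11) = 11  ✓
#5 Q + V = 11 + 11 = 22; 22 ≤ 23  ✓

The assignment satisfies every constraint.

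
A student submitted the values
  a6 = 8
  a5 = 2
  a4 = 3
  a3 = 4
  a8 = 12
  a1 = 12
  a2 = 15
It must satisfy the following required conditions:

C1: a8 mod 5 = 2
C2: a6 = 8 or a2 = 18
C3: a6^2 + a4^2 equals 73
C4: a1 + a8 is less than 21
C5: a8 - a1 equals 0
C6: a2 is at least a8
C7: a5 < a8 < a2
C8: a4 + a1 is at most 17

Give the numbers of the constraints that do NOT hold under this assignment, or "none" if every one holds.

Violated: 4.

C1: 12 mod 5 = 2 — satisfied.
C2: a6 = 8 = 8 (first disjunct) — satisfied.
C3: a6^2 + a4^2 = 8^2 + 3^2 = 64 + 9 = 73 — satisfied.
C4: a1 + a8 = 12 + 12 = 24; 24 ≥ 21, bound 21 not met — violated.
C5: a8 - a1 = 12 - 12 = 0 — satisfied.
C6: a2 = 15, a8 = 12; 15 ≥ 12 — satisfied.
C7: values 2 < 12 < 15 — satisfied.
C8: a4 + a1 = 3 + 12 = 15; 15 ≤ 17 — satisfied.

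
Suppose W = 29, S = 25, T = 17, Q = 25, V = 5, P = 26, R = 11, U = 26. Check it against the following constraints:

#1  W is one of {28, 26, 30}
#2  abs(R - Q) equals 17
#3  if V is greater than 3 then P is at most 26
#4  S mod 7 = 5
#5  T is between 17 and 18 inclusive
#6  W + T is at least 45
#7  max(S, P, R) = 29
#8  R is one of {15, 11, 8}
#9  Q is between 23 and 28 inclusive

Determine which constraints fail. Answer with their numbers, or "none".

#1 W = 29 is not in {28, 26, 30} — violated.
#2 abs(11 - 25) = 14, not 17 — violated.
#3 V = 5 > 3, so we need P ≤ 26; P = 26 ≤ 26 — satisfied.
#4 25 mod 7 = 4, not 5 — violated.
#5 T = 17 lies in [17, 18] — satisfied.
#6 W + T = 29 + 17 = 46; 46 ≥ 45 — satisfied.
#7 max(25, 26, 11) = 26, not 29 — violated.
#8 R = 11 is in {15, 11, 8} — satisfied.
#9 Q = 25 lies in [23, 28] — satisfied.

The assignment fails constraints 1, 2, 4, 7.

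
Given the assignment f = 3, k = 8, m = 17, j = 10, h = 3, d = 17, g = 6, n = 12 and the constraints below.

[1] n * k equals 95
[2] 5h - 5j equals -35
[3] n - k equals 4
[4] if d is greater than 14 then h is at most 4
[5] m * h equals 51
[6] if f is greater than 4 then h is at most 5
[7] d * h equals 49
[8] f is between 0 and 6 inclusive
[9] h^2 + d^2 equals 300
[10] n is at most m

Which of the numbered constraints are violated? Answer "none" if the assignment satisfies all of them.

[1] n * k = 12 * 8 = 96, not 95  no
[2] 5h - 5j = 5(3) - 5(10) = -35  yes
[3] n - k = 12 - 8 = 4  yes
[4] d = 17 > 14, so we need h ≤ 4; h = 3 ≤ 4  yes
[5] m * h = 17 * 3 = 51  yes
[6] f = 3, not > 4; antecedent false, conditional vacuously true  yes
[7] d * h = 17 * 3 = 51, not 49  no
[8] f = 3 lies in [0, 6]  yes
[9] h^2 + d^2 = 3^2 + 17^2 = 9 + 289 = 298, not 300  no
[10] n = 12, m = 17; 12 ≤ 17  yes

No — constraints 1, 7, and 9 are not satisfied.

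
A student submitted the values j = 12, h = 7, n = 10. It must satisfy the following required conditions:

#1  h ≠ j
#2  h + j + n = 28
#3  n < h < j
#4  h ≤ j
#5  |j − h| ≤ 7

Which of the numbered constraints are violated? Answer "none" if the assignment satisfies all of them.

#1 h = 7, j = 12; distinct  yes
#2 h + j + n = 7 + 12 + 10 = 29, not 28  no
#3 values 10, 7, 12; n = 10 is not < h = 7  no
#4 h = 7, j = 12; 7 ≤ 12  yes
#5 |12 − 7| = 5; 5 ≤ 7  yes

The assignment fails constraints 2, 3.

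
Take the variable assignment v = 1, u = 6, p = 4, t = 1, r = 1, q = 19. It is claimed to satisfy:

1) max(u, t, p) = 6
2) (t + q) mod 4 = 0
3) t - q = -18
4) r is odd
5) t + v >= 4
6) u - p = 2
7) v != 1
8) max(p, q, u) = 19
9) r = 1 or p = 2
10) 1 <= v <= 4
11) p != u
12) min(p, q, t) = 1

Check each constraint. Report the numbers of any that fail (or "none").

1) max(6, 1, 4) = 6  ✔
2) t + q = 20; 20 mod 4 = 0  ✔
3) t - q = 1 - 19 = -18  ✔
4) r = 1 is odd  ✔
5) t + v = 1 + 1 = 2; 2 < 4, bound 4 not met  ✘
6) u - p = 6 - 4 = 2  ✔
7) v = 1, but 1 is required to differ  ✘
8) max(4, 19, 6) = 19  ✔
9) r = 1 = 1 (first disjunct)  ✔
10) v = 1 lies in [1, 4]  ✔
11) p = 4, u = 6; distinct  ✔
12) min(4, 19, 1) = 1  ✔

Constraints 5, 7 are violated.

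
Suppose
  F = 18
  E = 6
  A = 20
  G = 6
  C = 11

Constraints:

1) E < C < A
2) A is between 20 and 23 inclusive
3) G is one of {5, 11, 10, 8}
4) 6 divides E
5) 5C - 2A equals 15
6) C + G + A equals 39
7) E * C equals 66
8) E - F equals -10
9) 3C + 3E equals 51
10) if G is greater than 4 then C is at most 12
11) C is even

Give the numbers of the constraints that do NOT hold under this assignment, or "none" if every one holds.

The assignment fails constraints 3, 6, 8, and 11.

1) values 6 < 11 < 20 — satisfied.
2) A = 20 lies in [20, 23] — satisfied.
3) G = 6 is not in {5, 11, 10, 8} — violated.
4) 6 / 6 = 1, so 6 divides 6 — satisfied.
5) 5C - 2A = 5(11) - 2(20) = 15 — satisfied.
6) C + G + A = 11 + 6 + 20 = 37, not 39 — violated.
7) E * C = 6 * 11 = 66 — satisfied.
8) E - F = 6 - 18 = -12, not -10 — violated.
9) 3C + 3E = 3(11) + 3(6) = 51 — satisfied.
10) G = 6 > 4, so we need C ≤ 12; C = 11 ≤ 12 — satisfied.
11) C = 11 is odd — violated.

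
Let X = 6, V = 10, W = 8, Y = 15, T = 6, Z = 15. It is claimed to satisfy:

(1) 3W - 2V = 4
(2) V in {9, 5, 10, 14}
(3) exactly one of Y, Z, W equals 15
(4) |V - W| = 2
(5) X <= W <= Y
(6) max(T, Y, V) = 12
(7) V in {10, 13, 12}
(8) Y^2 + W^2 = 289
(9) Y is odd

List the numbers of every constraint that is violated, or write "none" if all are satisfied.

(1) 3W - 2V = 3(8) - 2(10) = 4 — OK.
(2) V = 10 is in {9, 5, 10, 14} — OK.
(3) Y=15, Z=15, W=8; 2 of them equal 15, not exactly one — violated.
(4) |10 - 8| = 2 — OK.
(5) values 6 <= 8 <= 15 — OK.
(6) max(6, 15, 10) = 15, not 12 — violated.
(7) V = 10 is in {10, 13, 12} — OK.
(8) Y^2 + W^2 = 15^2 + 8^2 = 225 + 64 = 289 — OK.
(9) Y = 15 is odd — OK.

The assignment fails constraints 3 and 6.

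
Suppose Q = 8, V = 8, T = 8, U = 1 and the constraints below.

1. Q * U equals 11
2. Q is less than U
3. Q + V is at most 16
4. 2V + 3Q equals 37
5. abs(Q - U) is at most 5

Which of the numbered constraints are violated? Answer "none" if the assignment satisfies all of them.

1. Q * U = 8 * 1 = 8, not 11  ✗
2. Q = 8, U = 1; 8 ≥ 1 (want <)  ✗
3. Q + V = 8 + 8 = 16; 16 ≤ 16  ✓
4. 2V + 3Q = 2(8) + 3(8) = 40, not 37  ✗
5. abs(8 - 1) = 7; 7 > 5, exceeds bound 5  ✗

Constraints 1, 2, 4, 5 are violated.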